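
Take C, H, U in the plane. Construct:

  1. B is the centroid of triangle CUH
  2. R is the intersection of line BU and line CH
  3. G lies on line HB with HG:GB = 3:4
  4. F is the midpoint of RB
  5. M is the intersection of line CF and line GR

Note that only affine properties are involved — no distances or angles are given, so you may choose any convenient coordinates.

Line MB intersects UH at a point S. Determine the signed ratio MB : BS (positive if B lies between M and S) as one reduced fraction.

Set C = (0, 0), H = (1, 0), U = (0, 1); any affine frame gives the same invariant.
1. B is the centroid of triangle CUH ⇒ B = (1/3, 1/3)
2. R is the intersection of line BU and line CH ⇒ R = (1/2, 0)
3. G lies on line HB with HG:GB = 3:4 ⇒ G = (5/7, 1/7)
4. F is the midpoint of RB ⇒ F = (5/12, 1/6)
5. M is the intersection of line CF and line GR ⇒ M = (5/4, 1/2)
line MB meets UH at S = (8/13, 5/13)
B = M + t·(S−M) with t = 13/9, so MB:BS = 13/9:-4/9

MB:BS = -13/4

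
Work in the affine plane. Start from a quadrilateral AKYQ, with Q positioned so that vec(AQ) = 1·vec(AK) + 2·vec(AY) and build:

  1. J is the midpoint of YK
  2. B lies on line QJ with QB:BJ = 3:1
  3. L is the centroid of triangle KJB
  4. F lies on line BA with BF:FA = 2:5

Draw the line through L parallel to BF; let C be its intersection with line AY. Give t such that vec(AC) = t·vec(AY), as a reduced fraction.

Choose coordinates A = (0, 0), K = (1, 0), Y = (0, 1), Q = (1, 2).
1. J is the midpoint of YK ⇒ J = (1/2, 1/2)
2. B lies on line QJ with QB:BJ = 3:1 ⇒ B = (5/8, 7/8)
3. L is the centroid of triangle KJB ⇒ L = (17/24, 11/24)
4. F lies on line BA with BF:FA = 2:5 ⇒ F = (25/56, 5/8)
through L parallel to BF: direction (-5/28, -1/4); meets AY at C = (0, -8/15)
C = A + t·(Y−A) with t = -8/15

t = -8/15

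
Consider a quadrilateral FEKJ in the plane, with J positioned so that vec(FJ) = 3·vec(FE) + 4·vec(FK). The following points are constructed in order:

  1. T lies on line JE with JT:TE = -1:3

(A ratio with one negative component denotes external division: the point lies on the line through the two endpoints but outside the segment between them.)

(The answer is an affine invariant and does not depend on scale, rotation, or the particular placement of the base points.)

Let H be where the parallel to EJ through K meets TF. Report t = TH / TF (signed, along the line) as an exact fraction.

t = 3/2

Set F = (0, 0), E = (1, 0), K = (0, 1), J = (3, 4); any affine frame gives the same invariant.
1. T lies on line JE with JT:TE = -1:3 ⇒ T = (4, 6)
through K parallel to EJ: direction (2, 4); meets TF at H = (-2, -3)
H = T + t·(F−T) with t = 3/2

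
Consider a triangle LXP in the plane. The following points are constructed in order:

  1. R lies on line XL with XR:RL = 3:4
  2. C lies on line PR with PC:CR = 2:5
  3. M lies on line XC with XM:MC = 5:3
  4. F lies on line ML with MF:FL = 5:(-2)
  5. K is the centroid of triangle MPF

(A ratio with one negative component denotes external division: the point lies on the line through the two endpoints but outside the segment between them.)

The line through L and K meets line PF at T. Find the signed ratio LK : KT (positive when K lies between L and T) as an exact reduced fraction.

Work in coordinates with L = (0, 0), X = (1, 0), P = (0, 1).
1. R lies on line XL with XR:RL = 3:4 ⇒ R = (4/7, 0)
2. C lies on line PR with PC:CR = 2:5 ⇒ C = (8/49, 5/7)
3. M lies on line XC with XM:MC = 5:3 ⇒ M = (187/392, 25/56)
4. F lies on line ML with MF:FL = 5:(-2) ⇒ F = (-187/588, -25/84)
5. K is the centroid of triangle MPF ⇒ K = (187/3528, 193/504)
line LK meets PF at T = (187/588, 193/84)
K = L + t·(T−L) with t = 1/6, so LK:KT = 1/6:5/6

LK:KT = 1/5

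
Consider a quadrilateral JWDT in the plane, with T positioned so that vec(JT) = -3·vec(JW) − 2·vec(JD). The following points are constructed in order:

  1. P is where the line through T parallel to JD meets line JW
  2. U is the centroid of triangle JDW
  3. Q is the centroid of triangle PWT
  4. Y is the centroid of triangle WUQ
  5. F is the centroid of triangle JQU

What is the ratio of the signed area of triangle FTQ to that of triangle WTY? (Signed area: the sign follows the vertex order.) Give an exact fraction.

Work in coordinates with J = (0, 0), W = (1, 0), D = (0, 1), T = (-3, -2).
1. P is where the line through T parallel to JD meets line JW ⇒ P = (-3, 0)
2. U is the centroid of triangle JDW ⇒ U = (1/3, 1/3)
3. Q is the centroid of triangle PWT ⇒ Q = (-5/3, -2/3)
4. Y is the centroid of triangle WUQ ⇒ Y = (-1/9, -1/9)
5. F is the centroid of triangle JQU ⇒ F = (-4/9, -1/9)
2·[FTQ] = -8/9, 2·[WTY] = -16/9
[FTQ]:[WTY] = -8/9:-16/9 = 1/2

[FTQ]:[WTY] = 1/2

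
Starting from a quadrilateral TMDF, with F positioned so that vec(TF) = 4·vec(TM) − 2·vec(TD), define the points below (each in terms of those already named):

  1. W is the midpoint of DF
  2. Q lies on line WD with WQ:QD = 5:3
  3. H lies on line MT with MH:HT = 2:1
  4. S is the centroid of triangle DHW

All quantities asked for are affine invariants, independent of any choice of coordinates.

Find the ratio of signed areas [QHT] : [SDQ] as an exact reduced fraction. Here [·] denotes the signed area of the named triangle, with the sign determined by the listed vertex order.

Work in coordinates with T = (0, 0), M = (1, 0), D = (0, 1), F = (4, -2).
1. W is the midpoint of DF ⇒ W = (2, -1/2)
2. Q lies on line WD with WQ:QD = 5:3 ⇒ Q = (3/4, 7/16)
3. H lies on line MT with MH:HT = 2:1 ⇒ H = (1/3, 0)
4. S is the centroid of triangle DHW ⇒ S = (7/9, 1/6)
2·[QHT] = -7/48, 2·[SDQ] = -3/16
[QHT]:[SDQ] = -7/48:-3/16 = 7/9

[QHT]:[SDQ] = 7/9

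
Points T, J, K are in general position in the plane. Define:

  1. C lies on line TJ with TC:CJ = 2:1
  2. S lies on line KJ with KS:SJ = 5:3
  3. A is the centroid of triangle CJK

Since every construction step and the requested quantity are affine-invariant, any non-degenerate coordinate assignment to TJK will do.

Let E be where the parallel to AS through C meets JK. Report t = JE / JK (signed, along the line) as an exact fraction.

t = 1/8

Set T = (0, 0), J = (1, 0), K = (0, 1); any affine frame gives the same invariant.
1. C lies on line TJ with TC:CJ = 2:1 ⇒ C = (2/3, 0)
2. S lies on line KJ with KS:SJ = 5:3 ⇒ S = (5/8, 3/8)
3. A is the centroid of triangle CJK ⇒ A = (5/9, 1/3)
through C parallel to AS: direction (5/72, 1/24); meets JK at E = (7/8, 1/8)
E = J + t·(K−J) with t = 1/8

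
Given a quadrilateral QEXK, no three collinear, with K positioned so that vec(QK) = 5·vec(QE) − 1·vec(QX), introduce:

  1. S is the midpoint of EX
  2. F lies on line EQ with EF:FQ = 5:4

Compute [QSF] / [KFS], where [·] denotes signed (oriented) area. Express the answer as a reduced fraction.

Set Q = (0, 0), E = (1, 0), X = (0, 1), K = (5, -1); any affine frame gives the same invariant.
1. S is the midpoint of EX ⇒ S = (1/2, 1/2)
2. F lies on line EQ with EF:FQ = 5:4 ⇒ F = (4/9, 0)
2·[QSF] = -2/9, 2·[KFS] = -7/3
[QSF]:[KFS] = -2/9:-7/3 = 2/21

[QSF]:[KFS] = 2/21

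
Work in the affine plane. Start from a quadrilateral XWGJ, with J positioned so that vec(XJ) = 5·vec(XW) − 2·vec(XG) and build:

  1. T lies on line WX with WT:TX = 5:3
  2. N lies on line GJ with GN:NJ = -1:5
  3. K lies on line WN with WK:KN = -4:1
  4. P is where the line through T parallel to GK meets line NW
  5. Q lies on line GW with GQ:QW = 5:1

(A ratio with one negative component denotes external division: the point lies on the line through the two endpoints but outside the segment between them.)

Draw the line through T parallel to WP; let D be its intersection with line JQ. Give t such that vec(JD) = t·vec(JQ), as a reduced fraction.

t = 345/232

Assign X = (0, 0), W = (1, 0), G = (0, 1), J = (5, -2) — the answer is frame-independent, so this choice is without loss of generality.
1. T lies on line WX with WT:TX = 5:3 ⇒ T = (3/8, 0)
2. N lies on line GJ with GN:NJ = -1:5 ⇒ N = (-5/4, 7/4)
3. K lies on line WN with WK:KN = -4:1 ⇒ K = (-2, 7/3)
4. P is where the line through T parallel to GK meets line NW ⇒ P = (19/4, -35/12)
5. Q lies on line GW with GQ:QW = 5:1 ⇒ Q = (5/6, 1/6)
through T parallel to WP: direction (15/4, -35/12); meets JQ at D = (-555/464, 567/464)
D = J + t·(Q−J) with t = 345/232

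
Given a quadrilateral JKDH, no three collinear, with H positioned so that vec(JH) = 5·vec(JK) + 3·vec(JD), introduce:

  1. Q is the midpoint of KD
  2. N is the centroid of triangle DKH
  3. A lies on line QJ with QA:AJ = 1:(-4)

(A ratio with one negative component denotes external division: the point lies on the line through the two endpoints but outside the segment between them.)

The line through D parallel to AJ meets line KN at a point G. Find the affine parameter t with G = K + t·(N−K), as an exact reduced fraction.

t = 6

Set J = (0, 0), K = (1, 0), D = (0, 1), H = (5, 3); any affine frame gives the same invariant.
1. Q is the midpoint of KD ⇒ Q = (1/2, 1/2)
2. N is the centroid of triangle DKH ⇒ N = (2, 4/3)
3. A lies on line QJ with QA:AJ = 1:(-4) ⇒ A = (2/3, 2/3)
through D parallel to AJ: direction (-2/3, -2/3); meets KN at G = (7, 8)
G = K + t·(N−K) with t = 6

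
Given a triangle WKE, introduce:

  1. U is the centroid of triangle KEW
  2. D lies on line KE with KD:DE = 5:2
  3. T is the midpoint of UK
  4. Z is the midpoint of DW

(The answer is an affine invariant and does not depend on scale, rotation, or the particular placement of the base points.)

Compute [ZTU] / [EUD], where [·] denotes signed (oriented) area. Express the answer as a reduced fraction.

Choose coordinates W = (0, 0), K = (1, 0), E = (0, 1).
1. U is the centroid of triangle KEW ⇒ U = (1/3, 1/3)
2. D lies on line KE with KD:DE = 5:2 ⇒ D = (2/7, 5/7)
3. T is the midpoint of UK ⇒ T = (2/3, 1/6)
4. Z is the midpoint of DW ⇒ Z = (1/7, 5/14)
2·[ZTU] = 1/42, 2·[EUD] = 2/21
[ZTU]:[EUD] = 1/42:2/21 = 1/4

[ZTU]:[EUD] = 1/4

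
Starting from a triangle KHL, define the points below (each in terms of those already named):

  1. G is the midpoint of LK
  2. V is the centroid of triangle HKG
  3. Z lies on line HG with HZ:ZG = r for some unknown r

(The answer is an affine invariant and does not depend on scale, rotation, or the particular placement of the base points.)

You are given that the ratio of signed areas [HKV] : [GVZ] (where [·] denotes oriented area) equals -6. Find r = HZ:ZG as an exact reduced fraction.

Set K = (0, 0), H = (1, 0), L = (0, 1); any affine frame gives the same invariant.
1. G is the midpoint of LK ⇒ G = (0, 1/2)
2. V is the centroid of triangle HKG ⇒ V = (1/3, 1/6)
3. With HZ:ZG = r, write λ = r/(r+1) so Z = H + λ·(G−H); Z is affine-linear in λ
Every point depending on Z is an affine combination of Z and λ-independent points, so each such coordinate is linear in λ; the λ² term in each signed area is a multiple of (G−H)×(G−H) = 0, so 2·[HKV] and 2·[GVZ] are each linear in λ. Evaluating at λ=0 and λ=1:
  2·[HKV] = -1/6,   2·[GVZ] = -1/6·λ + 1/6
So [HKV]:[GVZ] = (-1/6) / (-1/6·λ + 1/6). Setting this equal to -6:
  -1/6 = -6·(-1/6·λ + 1/6)  ⇒  λ = 5/6
Then r = λ/(1−λ) = (5/6)/(1/6) = 5. Check: with r = 5, Z = (1/6, 5/12) and [HKV]:[GVZ] = -6 as required.

r = 5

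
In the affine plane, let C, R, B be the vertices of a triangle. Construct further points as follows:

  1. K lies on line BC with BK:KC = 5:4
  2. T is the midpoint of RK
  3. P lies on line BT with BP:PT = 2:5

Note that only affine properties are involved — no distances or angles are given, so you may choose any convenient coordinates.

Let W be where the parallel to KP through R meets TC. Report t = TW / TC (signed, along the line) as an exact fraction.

t = -25/17

Choose coordinates C = (0, 0), R = (1, 0), B = (0, 1).
1. K lies on line BC with BK:KC = 5:4 ⇒ K = (0, 4/9)
2. T is the midpoint of RK ⇒ T = (1/2, 2/9)
3. P lies on line BT with BP:PT = 2:5 ⇒ P = (1/7, 7/9)
through R parallel to KP: direction (1/7, 1/3); meets TC at W = (21/17, 28/51)
W = T + t·(C−T) with t = -25/17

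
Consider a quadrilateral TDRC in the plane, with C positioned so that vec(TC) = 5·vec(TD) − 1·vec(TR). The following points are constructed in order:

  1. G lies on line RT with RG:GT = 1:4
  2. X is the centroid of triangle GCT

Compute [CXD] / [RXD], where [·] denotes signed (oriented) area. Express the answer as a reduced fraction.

Choose coordinates T = (0, 0), D = (1, 0), R = (0, 1), C = (5, -1).
1. G lies on line RT with RG:GT = 1:4 ⇒ G = (0, 4/5)
2. X is the centroid of triangle GCT ⇒ X = (5/3, -1/15)
2·[CXD] = 2/5, 2·[RXD] = -3/5
[CXD]:[RXD] = 2/5:-3/5 = -2/3

[CXD]:[RXD] = -2/3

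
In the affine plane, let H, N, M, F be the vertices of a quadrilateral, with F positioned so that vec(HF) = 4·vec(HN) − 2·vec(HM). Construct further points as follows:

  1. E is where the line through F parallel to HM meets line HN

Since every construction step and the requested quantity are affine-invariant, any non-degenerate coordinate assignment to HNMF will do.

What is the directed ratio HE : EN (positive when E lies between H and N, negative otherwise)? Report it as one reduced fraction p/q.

Assign H = (0, 0), N = (1, 0), M = (0, 1), F = (4, -2) — the answer is frame-independent, so this choice is without loss of generality.
1. E is where the line through F parallel to HM meets line HN ⇒ E = (4, 0)
E = H + t·(N−H) with t = 4, so HE:EN = t:(1−t) = 4:-3

HE:EN = -4/3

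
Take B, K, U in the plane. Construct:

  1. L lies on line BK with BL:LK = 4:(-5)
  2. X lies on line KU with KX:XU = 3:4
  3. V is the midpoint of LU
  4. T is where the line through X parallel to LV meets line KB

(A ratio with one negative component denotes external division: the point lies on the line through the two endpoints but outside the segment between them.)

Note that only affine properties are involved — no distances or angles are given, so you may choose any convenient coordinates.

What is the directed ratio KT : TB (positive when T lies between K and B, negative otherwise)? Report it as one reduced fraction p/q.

Work in coordinates with B = (0, 0), K = (1, 0), U = (0, 1).
1. L lies on line BK with BL:LK = 4:(-5) ⇒ L = (-4, 0)
2. X lies on line KU with KX:XU = 3:4 ⇒ X = (4/7, 3/7)
3. V is the midpoint of LU ⇒ V = (-2, 1/2)
4. T is where the line through X parallel to LV meets line KB ⇒ T = (-8/7, 0)
T = K + t·(B−K) with t = 15/7, so KT:TB = t:(1−t) = 15/7:-8/7

KT:TB = -15/8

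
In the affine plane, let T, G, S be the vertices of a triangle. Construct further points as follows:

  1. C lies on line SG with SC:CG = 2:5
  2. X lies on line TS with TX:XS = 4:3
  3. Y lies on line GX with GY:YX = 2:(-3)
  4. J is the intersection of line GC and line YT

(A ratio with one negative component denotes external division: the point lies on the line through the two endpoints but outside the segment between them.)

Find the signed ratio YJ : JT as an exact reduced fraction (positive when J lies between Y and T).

YJ:JT = 6/7

Work in coordinates with T = (0, 0), G = (1, 0), S = (0, 1).
1. C lies on line SG with SC:CG = 2:5 ⇒ C = (2/7, 5/7)
2. X lies on line TS with TX:XS = 4:3 ⇒ X = (0, 4/7)
3. Y lies on line GX with GY:YX = 2:(-3) ⇒ Y = (3, -8/7)
4. J is the intersection of line GC and line YT ⇒ J = (21/13, -8/13)
J = Y + t·(T−Y) with t = 6/13, so YJ:JT = t:(1−t) = 6/13:7/13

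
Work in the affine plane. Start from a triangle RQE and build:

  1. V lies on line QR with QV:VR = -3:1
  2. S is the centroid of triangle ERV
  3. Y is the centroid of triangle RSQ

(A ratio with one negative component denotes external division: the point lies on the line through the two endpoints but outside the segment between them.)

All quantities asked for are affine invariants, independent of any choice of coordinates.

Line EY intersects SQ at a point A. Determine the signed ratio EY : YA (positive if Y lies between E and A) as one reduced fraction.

Set R = (0, 0), Q = (1, 0), E = (0, 1); any affine frame gives the same invariant.
1. V lies on line QR with QV:VR = -3:1 ⇒ V = (-1/2, 0)
2. S is the centroid of triangle ERV ⇒ S = (-1/6, 1/3)
3. Y is the centroid of triangle RSQ ⇒ Y = (5/18, 1/9)
line EY meets SQ at A = (25/102, 11/51)
Y = E + t·(A−E) with t = 17/15, so EY:YA = 17/15:-2/15

EY:YA = -17/2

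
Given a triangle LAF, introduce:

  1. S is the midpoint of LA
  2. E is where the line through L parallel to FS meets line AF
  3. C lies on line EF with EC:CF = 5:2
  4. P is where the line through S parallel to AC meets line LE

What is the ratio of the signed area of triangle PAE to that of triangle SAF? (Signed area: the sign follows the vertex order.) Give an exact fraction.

[PAE]:[SAF] = 2

Assign L = (0, 0), A = (1, 0), F = (0, 1) — the answer is frame-independent, so this choice is without loss of generality.
1. S is the midpoint of LA ⇒ S = (1/2, 0)
2. E is where the line through L parallel to FS meets line AF ⇒ E = (-1, 2)
3. C lies on line EF with EC:CF = 5:2 ⇒ C = (-2/7, 9/7)
4. P is where the line through S parallel to AC meets line LE ⇒ P = (-1/2, 1)
2·[PAE] = 1, 2·[SAF] = 1/2
[PAE]:[SAF] = 1:1/2 = 2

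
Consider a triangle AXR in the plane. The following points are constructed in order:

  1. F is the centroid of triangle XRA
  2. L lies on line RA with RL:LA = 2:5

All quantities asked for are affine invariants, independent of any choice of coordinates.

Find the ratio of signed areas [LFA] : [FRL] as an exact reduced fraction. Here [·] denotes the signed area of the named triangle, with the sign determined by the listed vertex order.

[LFA]:[FRL] = -5/2

Choose coordinates A = (0, 0), X = (1, 0), R = (0, 1).
1. F is the centroid of triangle XRA ⇒ F = (1/3, 1/3)
2. L lies on line RA with RL:LA = 2:5 ⇒ L = (0, 5/7)
2·[LFA] = -5/21, 2·[FRL] = 2/21
[LFA]:[FRL] = -5/21:2/21 = -5/2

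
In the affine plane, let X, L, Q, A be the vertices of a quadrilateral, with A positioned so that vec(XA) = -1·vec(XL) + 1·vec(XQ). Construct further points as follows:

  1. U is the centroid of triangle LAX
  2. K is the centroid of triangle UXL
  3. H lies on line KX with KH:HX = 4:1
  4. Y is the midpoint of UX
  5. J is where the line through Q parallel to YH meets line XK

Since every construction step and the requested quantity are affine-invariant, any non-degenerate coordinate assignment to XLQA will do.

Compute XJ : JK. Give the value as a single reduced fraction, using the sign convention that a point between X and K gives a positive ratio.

Set X = (0, 0), L = (1, 0), Q = (0, 1), A = (-1, 1); any affine frame gives the same invariant.
1. U is the centroid of triangle LAX ⇒ U = (0, 1/3)
2. K is the centroid of triangle UXL ⇒ K = (1/3, 1/9)
3. H lies on line KX with KH:HX = 4:1 ⇒ H = (1/15, 1/45)
4. Y is the midpoint of UX ⇒ Y = (0, 1/6)
5. J is where the line through Q parallel to YH meets line XK ⇒ J = (2/5, 2/15)
J = X + t·(K−X) with t = 6/5, so XJ:JK = t:(1−t) = 6/5:-1/5

XJ:JK = -6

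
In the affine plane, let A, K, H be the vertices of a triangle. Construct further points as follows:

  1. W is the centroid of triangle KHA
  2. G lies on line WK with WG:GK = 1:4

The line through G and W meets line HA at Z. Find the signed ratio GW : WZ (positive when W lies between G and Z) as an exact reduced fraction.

Choose coordinates A = (0, 0), K = (1, 0), H = (0, 1).
1. W is the centroid of triangle KHA ⇒ W = (1/3, 1/3)
2. G lies on line WK with WG:GK = 1:4 ⇒ G = (7/15, 4/15)
line GW meets HA at Z = (0, 1/2)
W = G + t·(Z−G) with t = 2/7, so GW:WZ = 2/7:5/7

GW:WZ = 2/5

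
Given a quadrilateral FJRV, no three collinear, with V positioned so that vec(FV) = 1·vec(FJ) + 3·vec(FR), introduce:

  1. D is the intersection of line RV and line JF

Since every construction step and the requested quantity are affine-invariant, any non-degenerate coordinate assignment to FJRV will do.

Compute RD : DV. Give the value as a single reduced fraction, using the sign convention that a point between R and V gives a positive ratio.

RD:DV = -1/3

Assign F = (0, 0), J = (1, 0), R = (0, 1), V = (1, 3) — the answer is frame-independent, so this choice is without loss of generality.
1. D is the intersection of line RV and line JF ⇒ D = (-1/2, 0)
D = R + t·(V−R) with t = -1/2, so RD:DV = t:(1−t) = -1/2:3/2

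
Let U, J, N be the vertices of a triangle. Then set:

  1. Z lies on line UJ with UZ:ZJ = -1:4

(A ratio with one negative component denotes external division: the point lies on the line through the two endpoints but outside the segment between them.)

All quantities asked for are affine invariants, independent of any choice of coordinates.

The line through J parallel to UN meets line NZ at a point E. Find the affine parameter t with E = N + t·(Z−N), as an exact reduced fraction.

Choose coordinates U = (0, 0), J = (1, 0), N = (0, 1).
1. Z lies on line UJ with UZ:ZJ = -1:4 ⇒ Z = (-1/3, 0)
through J parallel to UN: direction (0, 1); meets NZ at E = (1, 4)
E = N + t·(Z−N) with t = -3

t = -3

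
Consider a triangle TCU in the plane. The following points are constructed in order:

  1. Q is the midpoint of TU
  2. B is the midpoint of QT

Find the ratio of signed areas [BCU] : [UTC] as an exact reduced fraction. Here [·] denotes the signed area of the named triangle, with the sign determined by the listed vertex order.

[BCU]:[UTC] = 3/4

Work in coordinates with T = (0, 0), C = (1, 0), U = (0, 1).
1. Q is the midpoint of TU ⇒ Q = (0, 1/2)
2. B is the midpoint of QT ⇒ B = (0, 1/4)
2·[BCU] = 3/4, 2·[UTC] = 1
[BCU]:[UTC] = 3/4:1 = 3/4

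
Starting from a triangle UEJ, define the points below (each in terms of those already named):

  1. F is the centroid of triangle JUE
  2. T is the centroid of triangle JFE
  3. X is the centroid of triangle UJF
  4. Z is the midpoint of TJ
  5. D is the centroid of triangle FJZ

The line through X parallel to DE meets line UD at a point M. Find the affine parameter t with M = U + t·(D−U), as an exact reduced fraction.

t = 71/111

Choose coordinates U = (0, 0), E = (1, 0), J = (0, 1).
1. F is the centroid of triangle JUE ⇒ F = (1/3, 1/3)
2. T is the centroid of triangle JFE ⇒ T = (4/9, 4/9)
3. X is the centroid of triangle UJF ⇒ X = (1/9, 4/9)
4. Z is the midpoint of TJ ⇒ Z = (2/9, 13/18)
5. D is the centroid of triangle FJZ ⇒ D = (5/27, 37/54)
through X parallel to DE: direction (22/27, -37/54); meets UD at M = (355/2997, 71/162)
M = U + t·(D−U) with t = 71/111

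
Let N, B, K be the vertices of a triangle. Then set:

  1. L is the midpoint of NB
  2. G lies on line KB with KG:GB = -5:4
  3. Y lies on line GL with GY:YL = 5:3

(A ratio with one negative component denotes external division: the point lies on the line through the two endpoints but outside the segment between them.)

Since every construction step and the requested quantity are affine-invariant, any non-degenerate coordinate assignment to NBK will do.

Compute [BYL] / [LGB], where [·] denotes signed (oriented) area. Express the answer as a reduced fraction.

Choose coordinates N = (0, 0), B = (1, 0), K = (0, 1).
1. L is the midpoint of NB ⇒ L = (1/2, 0)
2. G lies on line KB with KG:GB = -5:4 ⇒ G = (5, -4)
3. Y lies on line GL with GY:YL = 5:3 ⇒ Y = (35/16, -3/2)
2·[BYL] = -3/4, 2·[LGB] = 2
[BYL]:[LGB] = -3/4:2 = -3/8

[BYL]:[LGB] = -3/8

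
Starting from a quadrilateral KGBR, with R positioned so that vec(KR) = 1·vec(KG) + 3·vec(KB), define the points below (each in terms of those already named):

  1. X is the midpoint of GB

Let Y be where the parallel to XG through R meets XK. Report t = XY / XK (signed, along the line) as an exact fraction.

t = -3

Assign K = (0, 0), G = (1, 0), B = (0, 1), R = (1, 3) — the answer is frame-independent, so this choice is without loss of generality.
1. X is the midpoint of GB ⇒ X = (1/2, 1/2)
through R parallel to XG: direction (1/2, -1/2); meets XK at Y = (2, 2)
Y = X + t·(K−X) with t = -3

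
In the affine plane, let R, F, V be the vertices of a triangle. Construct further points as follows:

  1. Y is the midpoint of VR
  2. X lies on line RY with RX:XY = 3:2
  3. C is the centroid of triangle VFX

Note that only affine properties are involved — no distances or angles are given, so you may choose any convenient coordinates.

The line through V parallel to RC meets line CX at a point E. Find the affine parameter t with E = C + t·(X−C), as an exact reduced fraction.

Set R = (0, 0), F = (1, 0), V = (0, 1); any affine frame gives the same invariant.
1. Y is the midpoint of VR ⇒ Y = (0, 1/2)
2. X lies on line RY with RX:XY = 3:2 ⇒ X = (0, 3/10)
3. C is the centroid of triangle VFX ⇒ C = (1/3, 13/30)
through V parallel to RC: direction (1/3, 13/30); meets CX at E = (-7/9, -1/90)
E = C + t·(X−C) with t = 10/3

t = 10/3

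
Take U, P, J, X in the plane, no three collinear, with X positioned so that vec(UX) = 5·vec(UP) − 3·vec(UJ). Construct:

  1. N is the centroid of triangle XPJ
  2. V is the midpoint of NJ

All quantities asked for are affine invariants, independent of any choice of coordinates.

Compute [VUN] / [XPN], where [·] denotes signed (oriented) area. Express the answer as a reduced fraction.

Set U = (0, 0), P = (1, 0), J = (0, 1), X = (5, -3); any affine frame gives the same invariant.
1. N is the centroid of triangle XPJ ⇒ N = (2, -2/3)
2. V is the midpoint of NJ ⇒ V = (1, 1/6)
2·[VUN] = 1, 2·[XPN] = -1/3
[VUN]:[XPN] = 1:-1/3 = -3

[VUN]:[XPN] = -3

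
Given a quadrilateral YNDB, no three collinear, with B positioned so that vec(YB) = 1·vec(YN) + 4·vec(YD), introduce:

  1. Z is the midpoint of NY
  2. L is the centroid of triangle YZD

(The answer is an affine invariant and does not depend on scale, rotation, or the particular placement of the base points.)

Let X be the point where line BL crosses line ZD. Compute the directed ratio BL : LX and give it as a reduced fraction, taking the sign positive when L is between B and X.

BL:LX = -16

Work in coordinates with Y = (0, 0), N = (1, 0), D = (0, 1), B = (1, 4).
1. Z is the midpoint of NY ⇒ Z = (1/2, 0)
2. L is the centroid of triangle YZD ⇒ L = (1/6, 1/3)
line BL meets ZD at X = (7/32, 9/16)
L = B + t·(X−B) with t = 16/15, so BL:LX = 16/15:-1/15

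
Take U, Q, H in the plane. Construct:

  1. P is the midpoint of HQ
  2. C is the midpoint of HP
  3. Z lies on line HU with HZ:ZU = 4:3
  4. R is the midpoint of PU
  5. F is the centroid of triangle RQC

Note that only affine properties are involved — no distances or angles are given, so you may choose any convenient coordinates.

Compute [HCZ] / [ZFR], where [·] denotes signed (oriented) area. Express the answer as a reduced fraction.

Set U = (0, 0), Q = (1, 0), H = (0, 1); any affine frame gives the same invariant.
1. P is the midpoint of HQ ⇒ P = (1/2, 1/2)
2. C is the midpoint of HP ⇒ C = (1/4, 3/4)
3. Z lies on line HU with HZ:ZU = 4:3 ⇒ Z = (0, 3/7)
4. R is the midpoint of PU ⇒ R = (1/4, 1/4)
5. F is the centroid of triangle RQC ⇒ F = (1/2, 1/3)
2·[HCZ] = -1/7, 2·[ZFR] = -11/168
[HCZ]:[ZFR] = -1/7:-11/168 = 24/11

[HCZ]:[ZFR] = 24/11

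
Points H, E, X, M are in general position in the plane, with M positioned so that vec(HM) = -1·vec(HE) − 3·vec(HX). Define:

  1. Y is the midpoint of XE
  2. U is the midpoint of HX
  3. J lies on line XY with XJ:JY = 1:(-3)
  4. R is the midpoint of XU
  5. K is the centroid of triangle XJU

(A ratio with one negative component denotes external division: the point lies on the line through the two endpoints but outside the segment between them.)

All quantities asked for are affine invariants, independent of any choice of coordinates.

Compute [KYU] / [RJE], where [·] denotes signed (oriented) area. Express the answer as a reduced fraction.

[KYU]:[RJE] = 2/3

Work in coordinates with H = (0, 0), E = (1, 0), X = (0, 1), M = (-1, -3).
1. Y is the midpoint of XE ⇒ Y = (1/2, 1/2)
2. U is the midpoint of HX ⇒ U = (0, 1/2)
3. J lies on line XY with XJ:JY = 1:(-3) ⇒ J = (-1/4, 5/4)
4. R is the midpoint of XU ⇒ R = (0, 3/4)
5. K is the centroid of triangle XJU ⇒ K = (-1/12, 11/12)
2·[KYU] = -5/24, 2·[RJE] = -5/16
[KYU]:[RJE] = -5/24:-5/16 = 2/3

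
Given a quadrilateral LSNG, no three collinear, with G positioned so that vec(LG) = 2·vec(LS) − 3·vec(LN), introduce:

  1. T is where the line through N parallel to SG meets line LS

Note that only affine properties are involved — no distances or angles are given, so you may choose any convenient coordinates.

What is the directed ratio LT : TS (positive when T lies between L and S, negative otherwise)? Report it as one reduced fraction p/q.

Assign L = (0, 0), S = (1, 0), N = (0, 1), G = (2, -3) — the answer is frame-independent, so this choice is without loss of generality.
1. T is where the line through N parallel to SG meets line LS ⇒ T = (1/3, 0)
T = L + t·(S−L) with t = 1/3, so LT:TS = t:(1−t) = 1/3:2/3

LT:TS = 1/2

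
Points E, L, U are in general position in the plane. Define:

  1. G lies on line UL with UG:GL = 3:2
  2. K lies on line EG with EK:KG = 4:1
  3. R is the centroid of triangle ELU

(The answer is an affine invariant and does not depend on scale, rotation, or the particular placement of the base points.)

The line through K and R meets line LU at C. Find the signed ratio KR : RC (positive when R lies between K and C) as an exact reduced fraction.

Assign E = (0, 0), L = (1, 0), U = (0, 1) — the answer is frame-independent, so this choice is without loss of generality.
1. G lies on line UL with UG:GL = 3:2 ⇒ G = (3/5, 2/5)
2. K lies on line EG with EK:KG = 4:1 ⇒ K = (12/25, 8/25)
3. R is the centroid of triangle ELU ⇒ R = (1/3, 1/3)
line KR meets LU at C = (7/10, 3/10)
R = K + t·(C−K) with t = -2/3, so KR:RC = -2/3:5/3

KR:RC = -2/5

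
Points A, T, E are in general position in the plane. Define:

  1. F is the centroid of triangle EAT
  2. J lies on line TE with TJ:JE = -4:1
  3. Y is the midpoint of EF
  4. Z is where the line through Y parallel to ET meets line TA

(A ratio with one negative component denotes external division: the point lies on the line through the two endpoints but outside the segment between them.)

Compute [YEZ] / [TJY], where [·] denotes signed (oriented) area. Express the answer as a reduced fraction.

Set A = (0, 0), T = (1, 0), E = (0, 1); any affine frame gives the same invariant.
1. F is the centroid of triangle EAT ⇒ F = (1/3, 1/3)
2. J lies on line TE with TJ:JE = -4:1 ⇒ J = (-1/3, 4/3)
3. Y is the midpoint of EF ⇒ Y = (1/6, 2/3)
4. Z is where the line through Y parallel to ET meets line TA ⇒ Z = (5/6, 0)
2·[YEZ] = -1/9, 2·[TJY] = 2/9
[YEZ]:[TJY] = -1/9:2/9 = -1/2

[YEZ]:[TJY] = -1/2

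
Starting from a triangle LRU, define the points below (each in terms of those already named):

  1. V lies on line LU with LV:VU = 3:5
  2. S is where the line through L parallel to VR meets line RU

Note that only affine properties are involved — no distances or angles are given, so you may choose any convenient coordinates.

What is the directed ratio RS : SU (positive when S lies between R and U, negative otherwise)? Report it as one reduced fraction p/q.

RS:SU = -3/8

Assign L = (0, 0), R = (1, 0), U = (0, 1) — the answer is frame-independent, so this choice is without loss of generality.
1. V lies on line LU with LV:VU = 3:5 ⇒ V = (0, 3/8)
2. S is where the line through L parallel to VR meets line RU ⇒ S = (8/5, -3/5)
S = R + t·(U−R) with t = -3/5, so RS:SU = t:(1−t) = -3/5:8/5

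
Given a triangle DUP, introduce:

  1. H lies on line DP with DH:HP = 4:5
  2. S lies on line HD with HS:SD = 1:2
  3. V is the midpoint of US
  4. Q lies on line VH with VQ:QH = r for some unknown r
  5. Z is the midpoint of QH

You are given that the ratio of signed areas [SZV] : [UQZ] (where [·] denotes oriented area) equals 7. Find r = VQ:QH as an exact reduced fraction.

r = 3

Assign D = (0, 0), U = (1, 0), P = (0, 1) — the answer is frame-independent, so this choice is without loss of generality.
1. H lies on line DP with DH:HP = 4:5 ⇒ H = (0, 4/9)
2. S lies on line HD with HS:SD = 1:2 ⇒ S = (0, 8/27)
3. V is the midpoint of US ⇒ V = (1/2, 4/27)
4. With VQ:QH = r, write λ = r/(r+1) so Q = V + λ·(H−V); Q is affine-linear in λ
5. Z is the midpoint of QH ⇒ Z is an affine combination of earlier points and hence also affine-linear in λ
Every point depending on Q is an affine combination of Q and λ-independent points, so each such coordinate is linear in λ; the λ² term in each signed area is a multiple of (H−V)×(H−V) = 0, so 2·[SZV] and 2·[UQZ] are each linear in λ. Evaluating at λ=0 and λ=1:
  2·[SZV] = -1/27·λ − 1/27,   2·[UQZ] = 1/27·λ − 1/27
So [SZV]:[UQZ] = (-1/27·λ − 1/27) / (1/27·λ − 1/27). Setting this equal to 7:
  -1/27·λ − 1/27 = 7·(1/27·λ − 1/27)  ⇒  λ = 3/4
Then r = λ/(1−λ) = (3/4)/(1/4) = 3. Check: with r = 3, Q = (1/8, 10/27) and [SZV]:[UQZ] = 7 as required.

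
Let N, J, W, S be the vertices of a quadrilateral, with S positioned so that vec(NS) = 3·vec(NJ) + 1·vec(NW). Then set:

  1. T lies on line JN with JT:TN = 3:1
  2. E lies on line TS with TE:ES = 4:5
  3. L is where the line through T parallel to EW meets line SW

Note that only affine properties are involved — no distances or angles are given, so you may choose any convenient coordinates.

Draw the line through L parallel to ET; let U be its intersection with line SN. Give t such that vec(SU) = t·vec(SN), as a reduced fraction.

t = 108/5

Assign N = (0, 0), J = (1, 0), W = (0, 1), S = (3, 1) — the answer is frame-independent, so this choice is without loss of generality.
1. T lies on line JN with JT:TN = 3:1 ⇒ T = (1/4, 0)
2. E lies on line TS with TE:ES = 4:5 ⇒ E = (53/36, 4/9)
3. L is where the line through T parallel to EW meets line SW ⇒ L = (-12/5, 1)
through L parallel to ET: direction (-11/9, -4/9); meets SN at U = (-309/5, -103/5)
U = S + t·(N−S) with t = 108/5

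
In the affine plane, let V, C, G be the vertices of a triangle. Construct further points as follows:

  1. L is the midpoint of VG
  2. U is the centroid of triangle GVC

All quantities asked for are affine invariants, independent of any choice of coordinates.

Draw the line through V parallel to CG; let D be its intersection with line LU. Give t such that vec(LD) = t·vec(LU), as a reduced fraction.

Choose coordinates V = (0, 0), C = (1, 0), G = (0, 1).
1. L is the midpoint of VG ⇒ L = (0, 1/2)
2. U is the centroid of triangle GVC ⇒ U = (1/3, 1/3)
through V parallel to CG: direction (-1, 1); meets LU at D = (-1, 1)
D = L + t·(U−L) with t = -3

t = -3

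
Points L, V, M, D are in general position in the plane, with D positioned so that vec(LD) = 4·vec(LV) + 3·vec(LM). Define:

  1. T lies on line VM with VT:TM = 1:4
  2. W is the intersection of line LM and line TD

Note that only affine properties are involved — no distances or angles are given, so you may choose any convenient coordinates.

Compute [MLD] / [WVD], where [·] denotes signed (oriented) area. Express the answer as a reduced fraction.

Set L = (0, 0), V = (1, 0), M = (0, 1), D = (4, 3); any affine frame gives the same invariant.
1. T lies on line VM with VT:TM = 1:4 ⇒ T = (4/5, 1/5)
2. W is the intersection of line LM and line TD ⇒ W = (0, -1/2)
2·[MLD] = 4, 2·[WVD] = 3/2
[MLD]:[WVD] = 4:3/2 = 8/3

[MLD]:[WVD] = 8/3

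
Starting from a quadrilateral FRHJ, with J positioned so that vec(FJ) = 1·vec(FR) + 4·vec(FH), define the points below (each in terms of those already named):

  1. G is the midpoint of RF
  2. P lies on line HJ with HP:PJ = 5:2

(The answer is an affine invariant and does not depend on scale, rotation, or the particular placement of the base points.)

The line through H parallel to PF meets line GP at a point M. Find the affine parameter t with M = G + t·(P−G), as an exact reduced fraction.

Choose coordinates F = (0, 0), R = (1, 0), H = (0, 1), J = (1, 4).
1. G is the midpoint of RF ⇒ G = (1/2, 0)
2. P lies on line HJ with HP:PJ = 5:2 ⇒ P = (5/7, 22/7)
through H parallel to PF: direction (-5/7, -22/7); meets GP at M = (125/154, 32/7)
M = G + t·(P−G) with t = 16/11

t = 16/11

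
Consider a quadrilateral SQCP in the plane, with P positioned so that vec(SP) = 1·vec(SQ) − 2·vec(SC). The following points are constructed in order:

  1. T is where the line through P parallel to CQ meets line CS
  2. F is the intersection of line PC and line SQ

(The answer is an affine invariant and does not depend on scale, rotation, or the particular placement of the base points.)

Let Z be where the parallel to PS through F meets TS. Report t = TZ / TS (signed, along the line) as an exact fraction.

Set S = (0, 0), Q = (1, 0), C = (0, 1), P = (1, -2); any affine frame gives the same invariant.
1. T is where the line through P parallel to CQ meets line CS ⇒ T = (0, -1)
2. F is the intersection of line PC and line SQ ⇒ F = (1/3, 0)
through F parallel to PS: direction (-1, 2); meets TS at Z = (0, 2/3)
Z = T + t·(S−T) with t = 5/3

t = 5/3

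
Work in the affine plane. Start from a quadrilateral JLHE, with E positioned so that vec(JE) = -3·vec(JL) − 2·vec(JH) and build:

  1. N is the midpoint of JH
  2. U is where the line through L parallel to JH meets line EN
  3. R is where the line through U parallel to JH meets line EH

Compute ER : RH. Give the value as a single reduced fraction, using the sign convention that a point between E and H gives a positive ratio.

Choose coordinates J = (0, 0), L = (1, 0), H = (0, 1), E = (-3, -2).
1. N is the midpoint of JH ⇒ N = (0, 1/2)
2. U is where the line through L parallel to JH meets line EN ⇒ U = (1, 4/3)
3. R is where the line through U parallel to JH meets line EH ⇒ R = (1, 2)
R = E + t·(H−E) with t = 4/3, so ER:RH = t:(1−t) = 4/3:-1/3

ER:RH = -4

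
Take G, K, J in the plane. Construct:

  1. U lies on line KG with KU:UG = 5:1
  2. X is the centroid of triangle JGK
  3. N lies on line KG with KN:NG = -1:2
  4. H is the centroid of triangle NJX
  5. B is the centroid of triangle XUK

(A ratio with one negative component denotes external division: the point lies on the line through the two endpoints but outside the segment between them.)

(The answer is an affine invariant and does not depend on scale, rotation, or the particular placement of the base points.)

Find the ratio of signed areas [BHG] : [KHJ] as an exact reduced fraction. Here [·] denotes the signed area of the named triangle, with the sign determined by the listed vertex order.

Assign G = (0, 0), K = (1, 0), J = (0, 1) — the answer is frame-independent, so this choice is without loss of generality.
1. U lies on line KG with KU:UG = 5:1 ⇒ U = (1/6, 0)
2. X is the centroid of triangle JGK ⇒ X = (1/3, 1/3)
3. N lies on line KG with KN:NG = -1:2 ⇒ N = (2, 0)
4. H is the centroid of triangle NJX ⇒ H = (7/9, 4/9)
5. B is the centroid of triangle XUK ⇒ B = (1/2, 1/9)
2·[BHG] = 11/81, 2·[KHJ] = 2/9
[BHG]:[KHJ] = 11/81:2/9 = 11/18

[BHG]:[KHJ] = 11/18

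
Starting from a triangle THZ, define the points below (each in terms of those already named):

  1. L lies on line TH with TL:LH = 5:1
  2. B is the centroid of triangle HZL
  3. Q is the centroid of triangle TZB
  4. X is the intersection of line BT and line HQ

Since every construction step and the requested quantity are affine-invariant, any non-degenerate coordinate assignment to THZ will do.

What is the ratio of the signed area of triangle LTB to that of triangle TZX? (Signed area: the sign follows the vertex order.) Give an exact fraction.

[LTB]:[TZX] = 145/264

Set T = (0, 0), H = (1, 0), Z = (0, 1); any affine frame gives the same invariant.
1. L lies on line TH with TL:LH = 5:1 ⇒ L = (5/6, 0)
2. B is the centroid of triangle HZL ⇒ B = (11/18, 1/3)
3. Q is the centroid of triangle TZB ⇒ Q = (11/54, 4/9)
4. X is the intersection of line BT and line HQ ⇒ X = (44/87, 8/29)
2·[LTB] = -5/18, 2·[TZX] = -44/87
[LTB]:[TZX] = -5/18:-44/87 = 145/264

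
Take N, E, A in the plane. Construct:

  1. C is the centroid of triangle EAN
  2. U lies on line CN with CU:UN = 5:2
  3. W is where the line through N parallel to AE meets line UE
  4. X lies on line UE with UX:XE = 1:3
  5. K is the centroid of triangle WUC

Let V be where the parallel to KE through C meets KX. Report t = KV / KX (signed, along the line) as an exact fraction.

t = -152/51

Set N = (0, 0), E = (1, 0), A = (0, 1); any affine frame gives the same invariant.
1. C is the centroid of triangle EAN ⇒ C = (1/3, 1/3)
2. U lies on line CN with CU:UN = 5:2 ⇒ U = (2/21, 2/21)
3. W is where the line through N parallel to AE meets line UE ⇒ W = (-2/17, 2/17)
4. X lies on line UE with UX:XE = 1:3 ⇒ X = (9/28, 1/14)
5. K is the centroid of triangle WUC ⇒ K = (37/357, 65/357)
through C parallel to KE: direction (320/357, -65/357); meets KX at V = (-9931/18207, 9319/18207)
V = K + t·(X−K) with t = -152/51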